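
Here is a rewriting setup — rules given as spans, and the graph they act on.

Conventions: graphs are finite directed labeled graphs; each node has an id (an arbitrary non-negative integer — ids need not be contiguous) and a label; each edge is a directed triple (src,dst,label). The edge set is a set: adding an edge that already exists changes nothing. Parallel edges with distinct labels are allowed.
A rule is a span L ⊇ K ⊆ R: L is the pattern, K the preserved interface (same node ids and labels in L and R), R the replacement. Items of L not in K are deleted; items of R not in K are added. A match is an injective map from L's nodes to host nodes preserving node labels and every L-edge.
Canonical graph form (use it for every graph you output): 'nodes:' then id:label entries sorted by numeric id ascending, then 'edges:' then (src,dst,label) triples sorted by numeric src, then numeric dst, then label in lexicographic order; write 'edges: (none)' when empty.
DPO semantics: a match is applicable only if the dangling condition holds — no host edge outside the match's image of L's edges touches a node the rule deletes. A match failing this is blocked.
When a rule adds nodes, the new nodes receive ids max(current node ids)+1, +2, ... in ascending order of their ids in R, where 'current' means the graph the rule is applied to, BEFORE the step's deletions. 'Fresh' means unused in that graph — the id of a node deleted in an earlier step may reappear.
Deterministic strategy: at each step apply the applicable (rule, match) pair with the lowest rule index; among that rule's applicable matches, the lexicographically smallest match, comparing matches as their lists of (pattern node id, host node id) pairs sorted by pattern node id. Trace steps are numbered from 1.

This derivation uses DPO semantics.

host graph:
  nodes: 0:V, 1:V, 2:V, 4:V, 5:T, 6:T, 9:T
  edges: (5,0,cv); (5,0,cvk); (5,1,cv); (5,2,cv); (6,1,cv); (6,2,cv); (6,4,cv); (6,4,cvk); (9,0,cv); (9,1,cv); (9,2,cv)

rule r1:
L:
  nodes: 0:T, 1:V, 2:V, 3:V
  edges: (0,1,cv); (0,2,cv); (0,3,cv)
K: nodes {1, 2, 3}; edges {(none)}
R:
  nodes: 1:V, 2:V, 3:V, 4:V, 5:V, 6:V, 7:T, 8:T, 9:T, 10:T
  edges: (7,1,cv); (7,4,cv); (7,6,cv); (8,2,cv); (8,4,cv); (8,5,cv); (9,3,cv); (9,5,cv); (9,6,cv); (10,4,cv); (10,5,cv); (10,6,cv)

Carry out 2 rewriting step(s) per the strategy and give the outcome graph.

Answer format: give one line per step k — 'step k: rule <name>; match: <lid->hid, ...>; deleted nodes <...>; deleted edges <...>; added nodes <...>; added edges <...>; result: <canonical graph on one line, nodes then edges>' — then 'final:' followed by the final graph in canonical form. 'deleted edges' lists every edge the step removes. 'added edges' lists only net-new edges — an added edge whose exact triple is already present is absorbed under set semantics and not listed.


step 1: rule r1; match: 0->9, 1->0, 2->1, 3->2; deleted nodes 9; deleted edges (9,0,cv); (9,1,cv); (9,2,cv); added nodes 10, 11, 12, 13, 14, 15, 16; added edges (13,0,cv); (13,10,cv); (13,12,cv); (14,1,cv); (14,10,cv); (14,11,cv); (15,2,cv); (15,11,cv); (15,12,cv); (16,10,cv); (16,11,cv); (16,12,cv); result: nodes: 0:V, 1:V, 2:V, 4:V, 5:T, 6:T, 10:V, 11:V, 12:V, 13:T, 14:T, 15:T, 16:T edges: (5,0,cv); (5,0,cvk); (5,1,cv); (5,2,cv); (6,1,cv); (6,2,cv); (6,4,cv); (6,4,cvk); (13,0,cv); (13,10,cv); (13,12,cv); (14,1,cv); (14,10,cv); (14,11,cv); (15,2,cv); (15,11,cv); (15,12,cv); (16,10,cv); (16,11,cv); (16,12,cv)
step 2: rule r1; match: 0->13, 1->0, 2->10, 3->12; deleted nodes 13; deleted edges (13,0,cv); (13,10,cv); (13,12,cv); added nodes 17, 18, 19, 20, 21, 22, 23; added edges (20,0,cv); (20,17,cv); (20,19,cv); (21,10,cv); (21,17,cv); (21,18,cv); (22,12,cv); (22,18,cv); (22,19,cv); (23,17,cv); (23,18,cv); (23,19,cv); result: nodes: 0:V, 1:V, 2:V, 4:V, 5:T, 6:T, 10:V, 11:V, 12:V, 14:T, 15:T, 16:T, 17:V, 18:V, 19:V, 20:T, 21:T, 22:T, 23:T edges: (5,0,cv); (5,0,cvk); (5,1,cv); (5,2,cv); (6,1,cv); (6,2,cv); (6,4,cv); (6,4,cvk); (14,1,cv); (14,10,cv); (14,11,cv); (15,2,cv); (15,11,cv); (15,12,cv); (16,10,cv); (16,11,cv); (16,12,cv); (20,0,cv); (20,17,cv); (20,19,cv); (21,10,cv); (21,17,cv); (21,18,cv); (22,12,cv); (22,18,cv); (22,19,cv); (23,17,cv); (23,18,cv); (23,19,cv)
final:
nodes: 0:V, 1:V, 2:V, 4:V, 5:T, 6:T, 10:V, 11:V, 12:V, 14:T, 15:T, 16:T, 17:V, 18:V, 19:V, 20:T, 21:T, 22:T, 23:T
edges: (5,0,cv); (5,0,cvk); (5,1,cv); (5,2,cv); (6,1,cv); (6,2,cv); (6,4,cv); (6,4,cvk); (14,1,cv); (14,10,cv); (14,11,cv); (15,2,cv); (15,11,cv); (15,12,cv); (16,10,cv); (16,11,cv); (16,12,cv); (20,0,cv); (20,17,cv); (20,19,cv); (21,10,cv); (21,17,cv); (21,18,cv); (22,12,cv); (22,18,cv); (22,19,cv); (23,17,cv); (23,18,cv); (23,19,cv)


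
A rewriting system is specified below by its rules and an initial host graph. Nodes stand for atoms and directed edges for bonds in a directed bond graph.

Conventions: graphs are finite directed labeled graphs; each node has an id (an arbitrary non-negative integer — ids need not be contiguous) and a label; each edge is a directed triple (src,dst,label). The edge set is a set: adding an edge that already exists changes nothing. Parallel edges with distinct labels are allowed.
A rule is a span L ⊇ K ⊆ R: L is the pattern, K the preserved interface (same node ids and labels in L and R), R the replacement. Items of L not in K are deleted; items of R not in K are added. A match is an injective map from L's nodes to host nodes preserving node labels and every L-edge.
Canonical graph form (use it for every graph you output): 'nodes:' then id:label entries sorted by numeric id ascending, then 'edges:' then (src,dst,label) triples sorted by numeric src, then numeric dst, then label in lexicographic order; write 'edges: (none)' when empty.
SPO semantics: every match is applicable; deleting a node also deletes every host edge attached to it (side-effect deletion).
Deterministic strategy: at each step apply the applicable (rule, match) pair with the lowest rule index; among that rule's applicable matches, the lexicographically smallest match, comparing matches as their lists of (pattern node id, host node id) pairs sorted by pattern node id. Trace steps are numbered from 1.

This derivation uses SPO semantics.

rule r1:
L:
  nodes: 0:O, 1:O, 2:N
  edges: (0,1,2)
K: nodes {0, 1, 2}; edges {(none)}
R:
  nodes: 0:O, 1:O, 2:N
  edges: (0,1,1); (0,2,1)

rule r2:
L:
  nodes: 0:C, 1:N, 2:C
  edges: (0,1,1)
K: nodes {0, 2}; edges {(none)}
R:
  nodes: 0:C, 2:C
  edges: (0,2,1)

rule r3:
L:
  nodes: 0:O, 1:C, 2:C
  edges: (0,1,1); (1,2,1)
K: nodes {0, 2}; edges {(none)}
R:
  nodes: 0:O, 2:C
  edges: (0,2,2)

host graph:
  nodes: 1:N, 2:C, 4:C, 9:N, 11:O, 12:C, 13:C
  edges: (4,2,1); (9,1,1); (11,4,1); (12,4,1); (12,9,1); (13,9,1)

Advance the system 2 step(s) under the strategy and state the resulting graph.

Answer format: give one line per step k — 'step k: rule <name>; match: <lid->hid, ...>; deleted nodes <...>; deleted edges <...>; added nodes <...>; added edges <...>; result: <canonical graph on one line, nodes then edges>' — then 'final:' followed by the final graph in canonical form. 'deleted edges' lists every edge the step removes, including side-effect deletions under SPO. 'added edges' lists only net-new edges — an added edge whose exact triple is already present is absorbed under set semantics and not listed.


step 1: rule r2; match: 0->12, 1->9, 2->2; deleted nodes 9; deleted edges (9,1,1); (12,9,1); (13,9,1); added nodes (none); added edges (12,2,1); result: nodes: 1:N, 2:C, 4:C, 11:O, 12:C, 13:C edges: (4,2,1); (11,4,1); (12,2,1); (12,4,1)
step 2: rule r3; match: 0->11, 1->4, 2->2; deleted nodes 4; deleted edges (4,2,1); (11,4,1); (12,4,1); added nodes (none); added edges (11,2,2); result: nodes: 1:N, 2:C, 11:O, 12:C, 13:C edges: (11,2,2); (12,2,1)
final:
nodes: 1:N, 2:C, 11:O, 12:C, 13:C
edges: (11,2,2); (12,2,1)


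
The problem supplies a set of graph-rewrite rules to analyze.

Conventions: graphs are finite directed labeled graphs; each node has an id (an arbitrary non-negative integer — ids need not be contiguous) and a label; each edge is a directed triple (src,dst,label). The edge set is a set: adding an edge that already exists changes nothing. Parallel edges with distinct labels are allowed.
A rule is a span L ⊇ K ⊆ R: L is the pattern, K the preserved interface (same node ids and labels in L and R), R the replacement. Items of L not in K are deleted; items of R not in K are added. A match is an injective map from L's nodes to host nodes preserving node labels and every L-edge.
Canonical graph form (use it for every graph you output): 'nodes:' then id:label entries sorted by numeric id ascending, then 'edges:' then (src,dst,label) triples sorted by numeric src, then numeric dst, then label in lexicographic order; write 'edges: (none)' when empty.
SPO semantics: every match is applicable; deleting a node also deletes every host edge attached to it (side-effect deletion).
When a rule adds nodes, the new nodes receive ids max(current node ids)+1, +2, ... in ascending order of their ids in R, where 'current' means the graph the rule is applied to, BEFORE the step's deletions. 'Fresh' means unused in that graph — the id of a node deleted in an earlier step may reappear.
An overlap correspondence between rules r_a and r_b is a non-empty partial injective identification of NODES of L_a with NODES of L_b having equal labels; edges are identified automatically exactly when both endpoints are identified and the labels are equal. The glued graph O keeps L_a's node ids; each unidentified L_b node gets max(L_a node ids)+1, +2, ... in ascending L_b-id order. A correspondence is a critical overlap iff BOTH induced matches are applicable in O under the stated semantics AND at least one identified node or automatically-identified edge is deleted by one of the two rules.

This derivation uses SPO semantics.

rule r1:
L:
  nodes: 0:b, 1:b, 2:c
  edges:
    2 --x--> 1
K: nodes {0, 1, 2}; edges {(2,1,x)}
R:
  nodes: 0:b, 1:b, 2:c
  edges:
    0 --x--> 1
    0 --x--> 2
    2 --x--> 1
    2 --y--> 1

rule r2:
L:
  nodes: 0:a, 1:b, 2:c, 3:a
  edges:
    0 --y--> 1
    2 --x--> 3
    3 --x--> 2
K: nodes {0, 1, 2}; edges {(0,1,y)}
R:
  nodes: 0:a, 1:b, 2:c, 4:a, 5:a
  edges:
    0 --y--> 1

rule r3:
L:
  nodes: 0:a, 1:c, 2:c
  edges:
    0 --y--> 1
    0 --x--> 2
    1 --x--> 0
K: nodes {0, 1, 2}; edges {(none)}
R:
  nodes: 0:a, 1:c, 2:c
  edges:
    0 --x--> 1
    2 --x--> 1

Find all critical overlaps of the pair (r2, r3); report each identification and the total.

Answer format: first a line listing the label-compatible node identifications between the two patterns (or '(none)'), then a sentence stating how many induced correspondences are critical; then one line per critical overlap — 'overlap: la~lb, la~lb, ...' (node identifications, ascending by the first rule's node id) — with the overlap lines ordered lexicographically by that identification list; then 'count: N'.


label-compatible node identifications between L(r2) and L(r3): 0~0, 2~1, 2~2, 3~0
3 of the induced correspondences are critical overlaps of r2 and r3.
overlap: 2~1, 3~0
overlap: 2~2, 3~0
overlap: 3~0
count: 3


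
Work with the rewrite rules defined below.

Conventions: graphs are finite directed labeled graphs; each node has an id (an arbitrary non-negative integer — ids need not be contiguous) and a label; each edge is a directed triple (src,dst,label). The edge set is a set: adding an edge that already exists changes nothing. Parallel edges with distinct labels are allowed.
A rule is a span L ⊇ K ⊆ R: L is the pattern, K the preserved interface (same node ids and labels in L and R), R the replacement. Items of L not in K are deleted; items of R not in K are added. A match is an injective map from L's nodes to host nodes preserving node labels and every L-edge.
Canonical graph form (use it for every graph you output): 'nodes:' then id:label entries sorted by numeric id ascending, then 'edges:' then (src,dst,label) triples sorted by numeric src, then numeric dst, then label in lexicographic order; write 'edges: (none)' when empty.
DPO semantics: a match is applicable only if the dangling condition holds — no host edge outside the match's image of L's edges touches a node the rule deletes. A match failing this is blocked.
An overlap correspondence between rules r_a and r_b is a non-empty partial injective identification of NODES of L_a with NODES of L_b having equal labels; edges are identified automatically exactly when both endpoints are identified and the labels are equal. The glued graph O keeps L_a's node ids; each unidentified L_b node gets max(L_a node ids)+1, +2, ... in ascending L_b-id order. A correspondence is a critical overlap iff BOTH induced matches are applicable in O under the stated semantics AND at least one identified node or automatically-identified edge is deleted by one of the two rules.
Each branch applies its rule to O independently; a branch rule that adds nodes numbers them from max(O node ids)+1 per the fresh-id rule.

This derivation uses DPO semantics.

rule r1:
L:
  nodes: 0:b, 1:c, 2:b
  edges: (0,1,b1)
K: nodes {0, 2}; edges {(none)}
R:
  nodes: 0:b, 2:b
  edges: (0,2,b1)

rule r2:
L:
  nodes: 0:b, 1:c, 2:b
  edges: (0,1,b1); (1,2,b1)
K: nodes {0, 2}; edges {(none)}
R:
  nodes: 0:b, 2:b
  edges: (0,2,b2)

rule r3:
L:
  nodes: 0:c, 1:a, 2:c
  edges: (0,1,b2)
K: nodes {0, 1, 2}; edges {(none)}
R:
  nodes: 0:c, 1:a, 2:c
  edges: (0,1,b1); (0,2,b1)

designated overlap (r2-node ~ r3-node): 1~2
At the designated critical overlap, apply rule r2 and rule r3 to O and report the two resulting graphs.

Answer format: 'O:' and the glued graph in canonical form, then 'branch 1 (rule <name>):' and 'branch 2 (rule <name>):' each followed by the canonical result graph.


O:
nodes: 0:b, 1:c, 2:b, 3:c, 4:a
edges: (0,1,b1); (1,2,b1); (3,4,b2)
branch 1 (rule r2):
nodes: 0:b, 2:b, 3:c, 4:a
edges: (0,2,b2); (3,4,b2)
branch 2 (rule r3):
nodes: 0:b, 1:c, 2:b, 3:c, 4:a
edges: (0,1,b1); (1,2,b1); (3,1,b1); (3,4,b1)


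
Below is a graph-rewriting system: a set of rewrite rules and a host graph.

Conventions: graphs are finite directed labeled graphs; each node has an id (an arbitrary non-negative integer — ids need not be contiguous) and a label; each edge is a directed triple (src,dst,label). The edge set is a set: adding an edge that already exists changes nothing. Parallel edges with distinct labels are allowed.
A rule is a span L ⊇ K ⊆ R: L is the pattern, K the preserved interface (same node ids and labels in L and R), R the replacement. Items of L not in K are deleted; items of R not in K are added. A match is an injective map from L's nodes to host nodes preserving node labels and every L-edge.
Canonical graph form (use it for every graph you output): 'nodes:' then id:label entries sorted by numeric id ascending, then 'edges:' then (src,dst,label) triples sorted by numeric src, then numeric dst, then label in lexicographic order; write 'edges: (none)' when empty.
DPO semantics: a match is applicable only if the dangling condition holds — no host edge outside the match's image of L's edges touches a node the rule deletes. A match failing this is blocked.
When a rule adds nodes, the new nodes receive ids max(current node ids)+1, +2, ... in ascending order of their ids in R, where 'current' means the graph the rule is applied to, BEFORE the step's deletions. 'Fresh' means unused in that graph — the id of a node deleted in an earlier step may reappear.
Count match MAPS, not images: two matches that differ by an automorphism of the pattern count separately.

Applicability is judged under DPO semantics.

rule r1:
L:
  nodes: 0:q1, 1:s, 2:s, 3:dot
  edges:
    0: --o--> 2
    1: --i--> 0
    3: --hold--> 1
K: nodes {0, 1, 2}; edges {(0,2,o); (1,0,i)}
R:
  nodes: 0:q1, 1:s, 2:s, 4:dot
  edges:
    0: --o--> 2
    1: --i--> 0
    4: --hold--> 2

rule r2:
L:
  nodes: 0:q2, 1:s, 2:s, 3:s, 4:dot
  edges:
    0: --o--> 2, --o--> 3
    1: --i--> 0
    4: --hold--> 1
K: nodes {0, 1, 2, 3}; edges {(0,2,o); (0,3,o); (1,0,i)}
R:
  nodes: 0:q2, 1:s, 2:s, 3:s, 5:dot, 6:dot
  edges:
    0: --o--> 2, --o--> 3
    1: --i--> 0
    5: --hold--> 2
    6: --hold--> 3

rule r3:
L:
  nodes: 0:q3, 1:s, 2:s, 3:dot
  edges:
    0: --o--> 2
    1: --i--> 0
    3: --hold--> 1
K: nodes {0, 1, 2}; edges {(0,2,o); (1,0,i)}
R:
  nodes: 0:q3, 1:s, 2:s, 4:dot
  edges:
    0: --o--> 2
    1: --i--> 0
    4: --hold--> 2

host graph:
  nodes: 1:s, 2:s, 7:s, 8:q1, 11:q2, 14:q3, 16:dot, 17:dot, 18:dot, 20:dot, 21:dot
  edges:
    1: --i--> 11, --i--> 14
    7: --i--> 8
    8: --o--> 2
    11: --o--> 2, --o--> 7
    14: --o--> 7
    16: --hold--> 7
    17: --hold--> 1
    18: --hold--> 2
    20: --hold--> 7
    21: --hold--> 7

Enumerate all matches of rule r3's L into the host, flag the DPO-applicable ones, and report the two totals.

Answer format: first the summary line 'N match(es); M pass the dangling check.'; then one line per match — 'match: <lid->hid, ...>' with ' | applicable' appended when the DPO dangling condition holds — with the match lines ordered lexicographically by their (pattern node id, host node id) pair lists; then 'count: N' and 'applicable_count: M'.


1 match(es); 1 pass the dangling check.
match: 0->14, 1->1, 2->7, 3->17 | applicable
count: 1
applicable_count: 1


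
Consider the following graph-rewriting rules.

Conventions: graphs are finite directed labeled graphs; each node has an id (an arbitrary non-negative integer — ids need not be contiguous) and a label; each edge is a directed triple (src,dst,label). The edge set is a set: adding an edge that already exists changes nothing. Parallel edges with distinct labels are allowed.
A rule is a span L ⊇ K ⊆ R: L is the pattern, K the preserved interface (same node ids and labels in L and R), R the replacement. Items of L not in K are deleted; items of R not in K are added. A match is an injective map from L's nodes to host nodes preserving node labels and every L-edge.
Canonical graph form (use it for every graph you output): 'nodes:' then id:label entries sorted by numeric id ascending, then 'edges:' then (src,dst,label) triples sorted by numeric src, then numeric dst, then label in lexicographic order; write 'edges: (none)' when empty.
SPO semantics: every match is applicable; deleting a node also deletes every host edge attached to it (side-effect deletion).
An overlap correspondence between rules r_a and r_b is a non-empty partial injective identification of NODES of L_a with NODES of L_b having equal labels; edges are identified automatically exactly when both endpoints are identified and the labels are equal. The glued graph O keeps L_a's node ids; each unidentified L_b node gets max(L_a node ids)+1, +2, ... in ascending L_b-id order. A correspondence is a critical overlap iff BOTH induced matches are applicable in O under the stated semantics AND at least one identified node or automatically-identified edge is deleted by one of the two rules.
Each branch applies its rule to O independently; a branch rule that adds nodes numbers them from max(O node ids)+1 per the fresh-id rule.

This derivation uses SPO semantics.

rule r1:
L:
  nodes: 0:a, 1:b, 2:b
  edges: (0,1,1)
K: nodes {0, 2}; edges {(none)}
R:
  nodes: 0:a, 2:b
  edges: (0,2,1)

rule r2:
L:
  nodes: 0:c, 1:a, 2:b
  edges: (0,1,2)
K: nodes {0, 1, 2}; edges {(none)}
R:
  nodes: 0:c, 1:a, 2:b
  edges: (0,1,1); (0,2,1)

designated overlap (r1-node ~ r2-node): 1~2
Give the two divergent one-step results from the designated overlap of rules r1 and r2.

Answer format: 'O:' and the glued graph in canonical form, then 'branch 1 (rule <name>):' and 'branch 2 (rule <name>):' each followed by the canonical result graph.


O:
nodes: 0:a, 1:b, 2:b, 3:c, 4:a
edges: (0,1,1); (3,4,2)
branch 1 (rule r1):
nodes: 0:a, 2:b, 3:c, 4:a
edges: (0,2,1); (3,4,2)
branch 2 (rule r2):
nodes: 0:a, 1:b, 2:b, 3:c, 4:a
edges: (0,1,1); (3,1,1); (3,4,1)


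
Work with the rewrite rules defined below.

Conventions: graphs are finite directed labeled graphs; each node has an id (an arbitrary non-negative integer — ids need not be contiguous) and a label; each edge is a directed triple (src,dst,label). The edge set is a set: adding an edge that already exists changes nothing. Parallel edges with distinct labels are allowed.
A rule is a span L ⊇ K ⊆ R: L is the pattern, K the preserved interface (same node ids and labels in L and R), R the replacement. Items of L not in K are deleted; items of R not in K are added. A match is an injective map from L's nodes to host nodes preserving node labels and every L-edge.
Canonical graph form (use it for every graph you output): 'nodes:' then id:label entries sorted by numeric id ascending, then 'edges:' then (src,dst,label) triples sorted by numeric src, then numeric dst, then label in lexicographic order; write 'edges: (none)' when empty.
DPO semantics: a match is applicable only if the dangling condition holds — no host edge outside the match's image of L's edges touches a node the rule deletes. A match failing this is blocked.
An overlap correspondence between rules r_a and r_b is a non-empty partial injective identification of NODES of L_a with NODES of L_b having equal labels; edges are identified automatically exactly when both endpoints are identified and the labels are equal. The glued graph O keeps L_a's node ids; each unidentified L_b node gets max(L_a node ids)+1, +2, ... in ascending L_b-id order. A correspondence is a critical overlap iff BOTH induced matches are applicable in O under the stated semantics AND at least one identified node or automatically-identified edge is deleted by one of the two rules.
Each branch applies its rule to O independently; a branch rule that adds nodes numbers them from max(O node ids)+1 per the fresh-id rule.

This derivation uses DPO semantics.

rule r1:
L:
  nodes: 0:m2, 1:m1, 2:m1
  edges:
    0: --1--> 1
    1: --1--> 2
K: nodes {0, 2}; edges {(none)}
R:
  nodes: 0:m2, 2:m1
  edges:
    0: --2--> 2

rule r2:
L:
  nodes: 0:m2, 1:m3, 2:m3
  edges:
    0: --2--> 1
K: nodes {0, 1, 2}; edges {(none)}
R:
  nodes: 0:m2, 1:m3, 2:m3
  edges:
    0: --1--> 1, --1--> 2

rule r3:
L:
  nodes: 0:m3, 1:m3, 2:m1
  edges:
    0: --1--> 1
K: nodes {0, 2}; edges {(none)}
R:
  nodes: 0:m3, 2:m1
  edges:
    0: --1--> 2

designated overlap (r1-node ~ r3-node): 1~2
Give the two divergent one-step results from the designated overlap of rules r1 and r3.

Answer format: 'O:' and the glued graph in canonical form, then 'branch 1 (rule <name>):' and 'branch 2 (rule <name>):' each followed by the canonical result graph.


O:
nodes: 0:m2, 1:m1, 2:m1, 3:m3, 4:m3
edges: (0,1,1); (1,2,1); (3,4,1)
branch 1 (rule r1):
nodes: 0:m2, 2:m1, 3:m3, 4:m3
edges: (0,2,2); (3,4,1)
branch 2 (rule r3):
nodes: 0:m2, 1:m1, 2:m1, 3:m3
edges: (0,1,1); (1,2,1); (3,1,1)


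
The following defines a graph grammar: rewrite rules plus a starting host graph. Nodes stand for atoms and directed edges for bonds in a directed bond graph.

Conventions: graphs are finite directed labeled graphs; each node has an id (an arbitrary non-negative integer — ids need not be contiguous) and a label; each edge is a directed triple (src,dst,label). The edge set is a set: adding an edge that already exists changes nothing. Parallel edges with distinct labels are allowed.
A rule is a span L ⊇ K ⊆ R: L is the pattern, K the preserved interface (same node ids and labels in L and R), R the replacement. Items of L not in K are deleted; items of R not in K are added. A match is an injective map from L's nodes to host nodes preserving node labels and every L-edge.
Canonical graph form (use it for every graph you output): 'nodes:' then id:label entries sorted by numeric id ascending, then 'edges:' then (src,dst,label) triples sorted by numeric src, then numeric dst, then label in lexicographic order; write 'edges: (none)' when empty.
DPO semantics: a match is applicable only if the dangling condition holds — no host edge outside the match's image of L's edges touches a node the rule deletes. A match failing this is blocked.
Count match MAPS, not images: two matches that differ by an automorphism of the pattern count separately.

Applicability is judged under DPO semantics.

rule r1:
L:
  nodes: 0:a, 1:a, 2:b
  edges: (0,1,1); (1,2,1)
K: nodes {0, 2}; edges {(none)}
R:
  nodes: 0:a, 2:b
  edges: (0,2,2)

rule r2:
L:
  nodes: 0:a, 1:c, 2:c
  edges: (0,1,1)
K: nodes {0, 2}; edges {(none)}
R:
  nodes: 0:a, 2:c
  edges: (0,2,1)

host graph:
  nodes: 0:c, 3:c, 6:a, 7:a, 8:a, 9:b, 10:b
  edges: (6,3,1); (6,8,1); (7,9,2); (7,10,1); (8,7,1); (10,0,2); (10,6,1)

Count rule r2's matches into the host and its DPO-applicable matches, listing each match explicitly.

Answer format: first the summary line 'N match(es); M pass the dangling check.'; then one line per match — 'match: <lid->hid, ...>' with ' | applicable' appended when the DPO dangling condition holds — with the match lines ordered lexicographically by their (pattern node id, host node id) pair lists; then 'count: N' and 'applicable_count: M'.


1 match(es); 1 pass the dangling check.
match: 0->6, 1->3, 2->0 | applicable
count: 1
applicable_count: 1


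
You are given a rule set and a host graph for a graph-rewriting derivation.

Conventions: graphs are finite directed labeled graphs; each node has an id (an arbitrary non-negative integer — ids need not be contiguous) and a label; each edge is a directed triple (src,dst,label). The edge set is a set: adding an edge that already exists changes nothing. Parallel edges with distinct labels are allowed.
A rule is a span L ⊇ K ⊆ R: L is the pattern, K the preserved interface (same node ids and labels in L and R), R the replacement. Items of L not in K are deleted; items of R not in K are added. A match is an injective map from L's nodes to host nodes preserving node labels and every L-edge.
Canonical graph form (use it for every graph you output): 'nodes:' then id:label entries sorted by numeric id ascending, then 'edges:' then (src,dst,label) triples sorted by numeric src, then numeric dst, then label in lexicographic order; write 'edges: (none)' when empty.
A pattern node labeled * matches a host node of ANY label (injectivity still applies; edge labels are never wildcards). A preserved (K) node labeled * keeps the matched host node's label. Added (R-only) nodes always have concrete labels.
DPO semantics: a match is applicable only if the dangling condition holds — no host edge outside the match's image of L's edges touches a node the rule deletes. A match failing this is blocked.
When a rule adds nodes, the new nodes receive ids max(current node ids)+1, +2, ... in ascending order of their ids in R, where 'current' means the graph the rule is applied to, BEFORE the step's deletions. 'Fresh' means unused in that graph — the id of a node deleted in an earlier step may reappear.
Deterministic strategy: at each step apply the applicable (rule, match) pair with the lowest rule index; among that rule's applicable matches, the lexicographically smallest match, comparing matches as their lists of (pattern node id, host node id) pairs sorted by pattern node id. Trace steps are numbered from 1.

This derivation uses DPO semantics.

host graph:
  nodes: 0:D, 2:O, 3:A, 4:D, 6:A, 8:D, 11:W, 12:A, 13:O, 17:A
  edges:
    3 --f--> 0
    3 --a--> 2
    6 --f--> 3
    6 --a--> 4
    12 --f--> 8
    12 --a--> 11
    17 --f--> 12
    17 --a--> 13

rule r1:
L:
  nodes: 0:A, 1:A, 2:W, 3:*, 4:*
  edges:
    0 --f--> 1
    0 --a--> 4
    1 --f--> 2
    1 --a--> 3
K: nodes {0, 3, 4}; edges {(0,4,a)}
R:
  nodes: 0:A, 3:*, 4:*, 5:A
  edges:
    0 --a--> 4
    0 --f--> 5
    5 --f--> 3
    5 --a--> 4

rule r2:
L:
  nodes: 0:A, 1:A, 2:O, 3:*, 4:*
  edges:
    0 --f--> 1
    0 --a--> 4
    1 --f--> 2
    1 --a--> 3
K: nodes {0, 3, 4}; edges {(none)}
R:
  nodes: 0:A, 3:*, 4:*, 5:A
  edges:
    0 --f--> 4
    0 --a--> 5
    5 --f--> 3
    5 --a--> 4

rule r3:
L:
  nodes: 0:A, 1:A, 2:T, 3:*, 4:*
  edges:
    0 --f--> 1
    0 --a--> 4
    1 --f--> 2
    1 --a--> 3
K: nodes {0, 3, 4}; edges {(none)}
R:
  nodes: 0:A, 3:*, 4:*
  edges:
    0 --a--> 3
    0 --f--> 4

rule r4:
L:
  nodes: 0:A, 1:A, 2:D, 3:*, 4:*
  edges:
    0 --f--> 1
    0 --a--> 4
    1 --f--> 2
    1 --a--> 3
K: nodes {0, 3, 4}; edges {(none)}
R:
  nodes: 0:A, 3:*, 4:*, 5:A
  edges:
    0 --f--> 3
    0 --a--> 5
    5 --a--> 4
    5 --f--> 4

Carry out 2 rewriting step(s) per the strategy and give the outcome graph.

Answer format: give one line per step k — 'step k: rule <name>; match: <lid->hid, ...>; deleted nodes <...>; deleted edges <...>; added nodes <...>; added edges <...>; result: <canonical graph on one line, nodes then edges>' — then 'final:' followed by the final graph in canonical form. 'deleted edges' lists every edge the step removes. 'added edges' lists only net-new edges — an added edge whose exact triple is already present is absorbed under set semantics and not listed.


step 1: rule r4; match: 0->6, 1->3, 2->0, 3->2, 4->4; deleted nodes 0, 3; deleted edges (3,0,f); (3,2,a); (6,3,f); (6,4,a); added nodes 18; added edges (6,2,f); (6,18,a); (18,4,a); (18,4,f); result: nodes: 2:O, 4:D, 6:A, 8:D, 11:W, 12:A, 13:O, 17:A, 18:A edges: (6,2,f); (6,18,a); (12,8,f); (12,11,a); (17,12,f); (17,13,a); (18,4,a); (18,4,f)
step 2: rule r4; match: 0->17, 1->12, 2->8, 3->11, 4->13; deleted nodes 8, 12; deleted edges (12,8,f); (12,11,a); (17,12,f); (17,13,a); added nodes 19; added edges (17,11,f); (17,19,a); (19,13,a); (19,13,f); result: nodes: 2:O, 4:D, 6:A, 11:W, 13:O, 17:A, 18:A, 19:A edges: (6,2,f); (6,18,a); (17,11,f); (17,19,a); (18,4,a); (18,4,f); (19,13,a); (19,13,f)
final:
nodes: 2:O, 4:D, 6:A, 11:W, 13:O, 17:A, 18:A, 19:A
edges: (6,2,f); (6,18,a); (17,11,f); (17,19,a); (18,4,a); (18,4,f); (19,13,a); (19,13,f)


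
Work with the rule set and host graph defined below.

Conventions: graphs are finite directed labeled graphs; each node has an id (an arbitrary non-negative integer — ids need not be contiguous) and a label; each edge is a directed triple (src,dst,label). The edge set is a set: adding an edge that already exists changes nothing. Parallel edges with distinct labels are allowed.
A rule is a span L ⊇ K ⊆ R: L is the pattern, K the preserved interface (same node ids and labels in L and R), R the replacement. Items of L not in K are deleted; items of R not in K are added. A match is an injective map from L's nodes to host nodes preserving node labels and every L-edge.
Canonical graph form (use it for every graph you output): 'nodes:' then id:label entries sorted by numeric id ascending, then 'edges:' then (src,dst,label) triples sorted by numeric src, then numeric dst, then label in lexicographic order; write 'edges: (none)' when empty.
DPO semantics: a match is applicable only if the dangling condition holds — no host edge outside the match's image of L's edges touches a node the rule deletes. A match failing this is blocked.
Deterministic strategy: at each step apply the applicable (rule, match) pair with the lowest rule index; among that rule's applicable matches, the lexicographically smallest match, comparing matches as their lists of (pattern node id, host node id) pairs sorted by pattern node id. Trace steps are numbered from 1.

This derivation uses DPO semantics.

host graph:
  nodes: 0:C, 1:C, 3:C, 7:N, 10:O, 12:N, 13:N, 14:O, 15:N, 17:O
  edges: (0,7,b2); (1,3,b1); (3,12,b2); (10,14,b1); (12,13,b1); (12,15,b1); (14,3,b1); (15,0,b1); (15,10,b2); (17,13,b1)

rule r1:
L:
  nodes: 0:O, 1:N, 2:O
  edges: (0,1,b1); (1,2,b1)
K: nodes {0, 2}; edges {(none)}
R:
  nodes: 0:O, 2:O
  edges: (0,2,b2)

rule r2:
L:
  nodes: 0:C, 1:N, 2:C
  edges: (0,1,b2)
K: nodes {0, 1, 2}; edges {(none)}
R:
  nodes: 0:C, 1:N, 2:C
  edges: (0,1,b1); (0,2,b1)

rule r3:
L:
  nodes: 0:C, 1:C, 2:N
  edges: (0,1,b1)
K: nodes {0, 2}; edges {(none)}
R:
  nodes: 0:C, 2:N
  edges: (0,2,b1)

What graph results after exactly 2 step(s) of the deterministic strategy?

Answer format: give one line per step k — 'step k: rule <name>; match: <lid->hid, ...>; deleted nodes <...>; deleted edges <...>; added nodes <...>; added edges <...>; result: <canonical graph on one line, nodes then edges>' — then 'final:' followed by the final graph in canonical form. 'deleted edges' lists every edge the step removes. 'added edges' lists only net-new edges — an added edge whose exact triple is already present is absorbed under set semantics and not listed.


step 1: rule r2; match: 0->0, 1->7, 2->1; deleted nodes (none); deleted edges (0,7,b2); added nodes (none); added edges (0,1,b1); (0,7,b1); result: nodes: 0:C, 1:C, 3:C, 7:N, 10:O, 12:N, 13:N, 14:O, 15:N, 17:O edges: (0,1,b1); (0,7,b1); (1,3,b1); (3,12,b2); (10,14,b1); (12,13,b1); (12,15,b1); (14,3,b1); (15,0,b1); (15,10,b2); (17,13,b1)
step 2: rule r2; match: 0->3, 1->12, 2->0; deleted nodes (none); deleted edges (3,12,b2); added nodes (none); added edges (3,0,b1); (3,12,b1); result: nodes: 0:C, 1:C, 3:C, 7:N, 10:O, 12:N, 13:N, 14:O, 15:N, 17:O edges: (0,1,b1); (0,7,b1); (1,3,b1); (3,0,b1); (3,12,b1); (10,14,b1); (12,13,b1); (12,15,b1); (14,3,b1); (15,0,b1); (15,10,b2); (17,13,b1)
final:
nodes: 0:C, 1:C, 3:C, 7:N, 10:O, 12:N, 13:N, 14:O, 15:N, 17:O
edges: (0,1,b1); (0,7,b1); (1,3,b1); (3,0,b1); (3,12,b1); (10,14,b1); (12,13,b1); (12,15,b1); (14,3,b1); (15,0,b1); (15,10,b2); (17,13,b1)


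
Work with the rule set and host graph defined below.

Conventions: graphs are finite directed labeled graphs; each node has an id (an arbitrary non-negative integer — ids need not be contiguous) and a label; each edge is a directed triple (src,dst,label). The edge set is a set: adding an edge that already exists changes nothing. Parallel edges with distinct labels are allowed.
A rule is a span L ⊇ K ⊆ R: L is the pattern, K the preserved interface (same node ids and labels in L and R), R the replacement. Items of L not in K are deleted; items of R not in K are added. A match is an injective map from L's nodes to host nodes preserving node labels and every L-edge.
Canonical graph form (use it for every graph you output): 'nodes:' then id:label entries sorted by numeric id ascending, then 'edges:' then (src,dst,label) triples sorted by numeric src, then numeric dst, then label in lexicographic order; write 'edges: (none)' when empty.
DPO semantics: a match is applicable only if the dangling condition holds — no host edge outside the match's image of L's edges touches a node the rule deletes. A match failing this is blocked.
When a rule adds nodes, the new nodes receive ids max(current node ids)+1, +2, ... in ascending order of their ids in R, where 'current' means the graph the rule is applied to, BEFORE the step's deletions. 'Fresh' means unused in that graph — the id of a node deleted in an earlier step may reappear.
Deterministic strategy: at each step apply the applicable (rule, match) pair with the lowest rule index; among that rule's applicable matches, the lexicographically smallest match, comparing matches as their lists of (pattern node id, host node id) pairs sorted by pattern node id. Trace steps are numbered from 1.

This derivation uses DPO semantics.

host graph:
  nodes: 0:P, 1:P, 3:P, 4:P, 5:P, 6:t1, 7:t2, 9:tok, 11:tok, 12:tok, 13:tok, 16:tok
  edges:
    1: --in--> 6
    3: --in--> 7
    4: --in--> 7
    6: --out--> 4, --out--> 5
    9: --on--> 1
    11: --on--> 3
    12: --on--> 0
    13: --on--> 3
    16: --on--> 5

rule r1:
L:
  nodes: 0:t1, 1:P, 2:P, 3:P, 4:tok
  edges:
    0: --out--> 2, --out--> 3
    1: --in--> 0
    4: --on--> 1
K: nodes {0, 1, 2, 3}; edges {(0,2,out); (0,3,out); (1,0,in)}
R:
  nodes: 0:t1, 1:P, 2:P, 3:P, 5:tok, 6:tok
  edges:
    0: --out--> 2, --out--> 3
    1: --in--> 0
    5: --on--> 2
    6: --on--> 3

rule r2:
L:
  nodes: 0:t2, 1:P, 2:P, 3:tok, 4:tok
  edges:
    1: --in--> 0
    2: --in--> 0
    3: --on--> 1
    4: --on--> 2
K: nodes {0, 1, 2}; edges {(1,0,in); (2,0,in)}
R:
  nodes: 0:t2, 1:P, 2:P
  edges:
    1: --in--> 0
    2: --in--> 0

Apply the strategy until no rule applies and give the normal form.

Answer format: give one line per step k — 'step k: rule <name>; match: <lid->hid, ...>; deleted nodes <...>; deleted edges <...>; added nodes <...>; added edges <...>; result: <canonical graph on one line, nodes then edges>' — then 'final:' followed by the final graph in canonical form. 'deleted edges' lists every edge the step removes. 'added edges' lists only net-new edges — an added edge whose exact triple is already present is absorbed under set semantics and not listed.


step 1: rule r1; match: 0->6, 1->1, 2->4, 3->5, 4->9; deleted nodes 9; deleted edges (9,1,on); added nodes 17, 18; added edges (17,4,on); (18,5,on); result: nodes: 0:P, 1:P, 3:P, 4:P, 5:P, 6:t1, 7:t2, 11:tok, 12:tok, 13:tok, 16:tok, 17:tok, 18:tok edges: (1,6,in); (3,7,in); (4,7,in); (6,4,out); (6,5,out); (11,3,on); (12,0,on); (13,3,on); (16,5,on); (17,4,on); (18,5,on)
step 2: rule r2; match: 0->7, 1->3, 2->4, 3->11, 4->17; deleted nodes 11, 17; deleted edges (11,3,on); (17,4,on); added nodes (none); added edges (none); result: nodes: 0:P, 1:P, 3:P, 4:P, 5:P, 6:t1, 7:t2, 12:tok, 13:tok, 16:tok, 18:tok edges: (1,6,in); (3,7,in); (4,7,in); (6,4,out); (6,5,out); (12,0,on); (13,3,on); (16,5,on); (18,5,on)
final:
nodes: 0:P, 1:P, 3:P, 4:P, 5:P, 6:t1, 7:t2, 12:tok, 13:tok, 16:tok, 18:tok
edges: (1,6,in); (3,7,in); (4,7,in); (6,4,out); (6,5,out); (12,0,on); (13,3,on); (16,5,on); (18,5,on)


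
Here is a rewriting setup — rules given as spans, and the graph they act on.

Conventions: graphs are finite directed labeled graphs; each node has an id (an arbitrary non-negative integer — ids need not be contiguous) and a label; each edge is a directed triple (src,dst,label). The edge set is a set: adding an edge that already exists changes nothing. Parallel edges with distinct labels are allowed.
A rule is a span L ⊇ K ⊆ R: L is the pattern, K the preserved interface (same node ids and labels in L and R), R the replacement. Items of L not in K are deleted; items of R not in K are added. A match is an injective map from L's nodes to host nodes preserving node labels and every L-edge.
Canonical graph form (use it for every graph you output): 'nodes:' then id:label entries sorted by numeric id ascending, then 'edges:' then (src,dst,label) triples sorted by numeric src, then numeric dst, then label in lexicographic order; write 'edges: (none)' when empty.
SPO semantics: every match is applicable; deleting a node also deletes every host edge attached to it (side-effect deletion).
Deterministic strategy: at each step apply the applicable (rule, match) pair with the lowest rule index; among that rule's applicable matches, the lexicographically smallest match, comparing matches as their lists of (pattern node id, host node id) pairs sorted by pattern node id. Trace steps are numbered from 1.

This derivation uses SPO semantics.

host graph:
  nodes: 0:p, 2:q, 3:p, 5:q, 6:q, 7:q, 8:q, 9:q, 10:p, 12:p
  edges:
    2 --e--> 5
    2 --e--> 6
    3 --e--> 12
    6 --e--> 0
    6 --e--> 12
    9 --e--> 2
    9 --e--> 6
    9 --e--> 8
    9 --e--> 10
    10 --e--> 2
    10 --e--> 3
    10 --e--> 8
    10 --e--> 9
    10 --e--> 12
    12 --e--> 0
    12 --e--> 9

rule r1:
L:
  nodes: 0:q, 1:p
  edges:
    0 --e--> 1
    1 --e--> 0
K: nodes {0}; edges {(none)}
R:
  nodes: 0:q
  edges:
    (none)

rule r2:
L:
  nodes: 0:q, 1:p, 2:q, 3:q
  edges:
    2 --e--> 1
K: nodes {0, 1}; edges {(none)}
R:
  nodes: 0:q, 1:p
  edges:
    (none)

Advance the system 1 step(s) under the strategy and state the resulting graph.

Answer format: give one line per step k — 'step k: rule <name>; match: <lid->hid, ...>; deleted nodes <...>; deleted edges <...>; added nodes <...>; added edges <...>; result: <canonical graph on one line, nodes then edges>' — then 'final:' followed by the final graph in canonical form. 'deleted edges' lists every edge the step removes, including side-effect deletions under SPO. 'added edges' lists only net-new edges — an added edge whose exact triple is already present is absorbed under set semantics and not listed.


step 1: rule r1; match: 0->9, 1->10; deleted nodes 10; deleted edges (9,10,e); (10,2,e); (10,3,e); (10,8,e); (10,9,e); (10,12,e); added nodes (none); added edges (none); result: nodes: 0:p, 2:q, 3:p, 5:q, 6:q, 7:q, 8:q, 9:q, 12:p edges: (2,5,e); (2,6,e); (3,12,e); (6,0,e); (6,12,e); (9,2,e); (9,6,e); (9,8,e); (12,0,e); (12,9,e)
final:
nodes: 0:p, 2:q, 3:p, 5:q, 6:q, 7:q, 8:q, 9:q, 12:p
edges: (2,5,e); (2,6,e); (3,12,e); (6,0,e); (6,12,e); (9,2,e); (9,6,e); (9,8,e); (12,0,e); (12,9,e)
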